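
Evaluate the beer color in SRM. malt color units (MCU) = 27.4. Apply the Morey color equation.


SRM = 1.4922 · MCU^0.6859
SRM = 1.4922 · 27.4^0.6859

14.4537 SRM


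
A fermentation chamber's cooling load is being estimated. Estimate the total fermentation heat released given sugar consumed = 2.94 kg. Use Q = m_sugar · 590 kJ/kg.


Q = 2.94 · 590

1734.6000 kJ


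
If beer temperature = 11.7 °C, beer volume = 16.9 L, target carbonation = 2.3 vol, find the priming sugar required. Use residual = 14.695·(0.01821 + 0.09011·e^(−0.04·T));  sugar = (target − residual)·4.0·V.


residual = 14.695·(0.01821 + 0.09011·e^(−0.04·11.7)) = 1.0969
sugar = (2.3 − 1.0969)·4.0·16.9

81.3323 g


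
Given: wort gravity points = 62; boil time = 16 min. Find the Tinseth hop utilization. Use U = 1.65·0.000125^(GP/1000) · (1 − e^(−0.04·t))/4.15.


bigness = 1.65·0.000125^(62/1000) = 0.9451
boil_factor = (1 − e^(−0.04·16))/4.15 = 0.1139
U = 0.9451 · 0.1139

0.1077


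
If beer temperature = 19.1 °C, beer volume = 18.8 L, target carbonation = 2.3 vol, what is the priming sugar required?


residual = 14.695·(0.01821 + 0.09011·e^(−0.04·T));  sugar = (target − residual)·4.0·V
residual = 14.695·(0.01821 + 0.09011·e^(−0.04·19.1)) = 0.8844
sugar = (2.3 − 0.8844)·4.0·18.8

106.4537 g


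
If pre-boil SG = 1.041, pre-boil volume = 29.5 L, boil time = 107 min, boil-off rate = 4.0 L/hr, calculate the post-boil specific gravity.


V_post = V_pre − rate·(t/60);  SG_post = 1 + (SG_pre−1)·V_pre/V_post
V_post = 29.5 − 4.0·(107/60) = 22.3667
SG_post = 1 + (1.041 − 1)·29.5/22.3667

1.0541


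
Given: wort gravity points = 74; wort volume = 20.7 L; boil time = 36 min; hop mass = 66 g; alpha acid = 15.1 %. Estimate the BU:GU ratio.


U = 1.65·0.000125^(GP/1000)·(1−e^(−0.04t))/4.15;  IBU = (α/100)·m·U·1000/V;  BU:GU = IBU/GP
U = 1.65·0.000125^(74/1000)·(1−e^(−0.04·36))/4.15 = 0.1560
IBU = (15.1/100)·66·0.1560·1000/20.7 = 75.1144
BU:GU = 75.1144/74

1.0151


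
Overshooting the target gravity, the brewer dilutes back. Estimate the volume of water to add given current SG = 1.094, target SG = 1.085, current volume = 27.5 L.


V_water = V·((SG_curr − 1)/(SG_target − 1) − 1)
V_water = 27.5·((1.094 − 1)/(1.085 − 1) − 1)

2.9118 L


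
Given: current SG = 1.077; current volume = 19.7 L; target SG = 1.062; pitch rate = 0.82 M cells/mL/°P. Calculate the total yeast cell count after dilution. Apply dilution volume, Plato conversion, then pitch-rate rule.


V_w = V·((SG_c−1)/(SG_t−1)−1);  °P = 259 − 259/SG_t;  cells = rate·(V+V_w)·°P
V_w = 19.7·((1.077−1)/(1.062−1)−1) = 4.7661
V_final = 19.7 + 4.7661 = 24.4661
°P = 259 − 259/1.062 = 15.1205
cells = 0.82·24.4661·15.1205

303.3514 billion cells


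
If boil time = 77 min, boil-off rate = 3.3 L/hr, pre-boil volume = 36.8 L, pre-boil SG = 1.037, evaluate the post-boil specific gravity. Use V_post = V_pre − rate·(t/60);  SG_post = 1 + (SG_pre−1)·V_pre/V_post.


V_post = 36.8 − 3.3·(77/60) = 32.5650
SG_post = 1 + (1.037 − 1)·36.8/32.5650

1.0418


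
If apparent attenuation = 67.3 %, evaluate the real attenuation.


RA = AA · 0.8192
RA = 67.3 · 0.8192

55.1322 %


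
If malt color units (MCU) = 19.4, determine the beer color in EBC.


SRM = 1.4922·MCU^0.6859;  EBC = SRM·1.97
SRM = 1.4922·19.4^0.6859 = 11.4059
EBC = 11.4059·1.97

22.4697 EBC


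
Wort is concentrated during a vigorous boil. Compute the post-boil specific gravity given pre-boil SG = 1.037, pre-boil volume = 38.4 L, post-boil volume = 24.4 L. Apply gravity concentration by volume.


SG_post = 1 + (SG_pre − 1)·V_pre/V_post
pts_pre = (1.037 − 1)·1000 = 37.0000
pts_post = 37.0000·38.4/24.4 = 58.2295
SG_post = 1 + 58.2295/1000

1.0582


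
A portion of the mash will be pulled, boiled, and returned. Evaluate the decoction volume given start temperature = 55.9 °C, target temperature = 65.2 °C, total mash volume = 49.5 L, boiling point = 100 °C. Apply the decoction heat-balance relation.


V_dec = V_total·(T_target − T_start)/(T_boil − T_start)
V_dec = 49.5·(65.2 − 55.9)/(100 − 55.9)

10.4388 L


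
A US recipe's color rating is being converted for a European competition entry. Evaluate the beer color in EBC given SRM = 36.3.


EBC = SRM · 1.97
EBC = 36.3 · 1.97

71.5110 EBC


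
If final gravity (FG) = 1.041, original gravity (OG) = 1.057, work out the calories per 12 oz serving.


ABW = (OG−FG)·131.25·0.79/FG;  °P = 259 − 259/SG (for OG→OE and FG→AE);  RE = 0.1808·OE + 0.8192·AE;  Cal = (6.9·ABW + 4·(RE−0.1))·FG·3.55
ABW = (1.057 − 1.041)·131.25·0.79/1.041 = 1.5937
OE = 259 − 259/1.057 = 13.9669 °P
AE = 259 − 259/1.041 = 10.2008 °P
RE = 0.1808·13.9669 + 0.8192·10.2008 = 10.8817 °P
Cal = (6.9·1.5937 + 4·(10.8817−0.1))·1.041·3.55

200.0142 kcal


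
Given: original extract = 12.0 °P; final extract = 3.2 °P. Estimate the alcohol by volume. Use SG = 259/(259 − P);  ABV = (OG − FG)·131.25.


OG = 259/(259 − 12.0) = 1.0486
FG = 259/(259 − 3.2) = 1.0125
ABV = (1.0486 − 1.0125)·131.25

4.7346 % ABV


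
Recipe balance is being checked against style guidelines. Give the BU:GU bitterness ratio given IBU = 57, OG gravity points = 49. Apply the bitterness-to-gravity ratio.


BU:GU = IBU / OG_points
BU:GU = 57 / 49

1.1633


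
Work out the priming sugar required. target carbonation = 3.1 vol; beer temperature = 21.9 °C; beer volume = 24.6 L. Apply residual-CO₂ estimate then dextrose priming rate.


residual = 14.695·(0.01821 + 0.09011·e^(−0.04·T));  sugar = (target − residual)·4.0·V
residual = 14.695·(0.01821 + 0.09011·e^(−0.04·21.9)) = 0.8190
sugar = (3.1 − 0.8190)·4.0·24.6

224.4466 g


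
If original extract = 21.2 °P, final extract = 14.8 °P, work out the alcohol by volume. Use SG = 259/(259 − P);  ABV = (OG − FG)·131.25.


OG = 259/(259 − 21.2) = 1.0892
FG = 259/(259 − 14.8) = 1.0606
ABV = (1.0892 − 1.0606)·131.25

3.7465 % ABV


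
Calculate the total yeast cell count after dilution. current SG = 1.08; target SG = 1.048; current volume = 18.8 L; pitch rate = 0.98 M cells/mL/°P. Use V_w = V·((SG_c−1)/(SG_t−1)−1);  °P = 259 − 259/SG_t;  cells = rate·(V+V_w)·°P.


V_w = 18.8·((1.08−1)/(1.048−1)−1) = 12.5333
V_final = 18.8 + 12.5333 = 31.3333
°P = 259 − 259/1.048 = 11.8626
cells = 0.98·31.3333·11.8626

364.2608 billion cells


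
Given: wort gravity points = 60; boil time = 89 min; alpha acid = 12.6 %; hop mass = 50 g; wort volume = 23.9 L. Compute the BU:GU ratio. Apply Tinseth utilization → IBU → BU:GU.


U = 1.65·0.000125^(GP/1000)·(1−e^(−0.04t))/4.15;  IBU = (α/100)·m·U·1000/V;  BU:GU = IBU/GP
U = 1.65·0.000125^(60/1000)·(1−e^(−0.04·89))/4.15 = 0.2253
IBU = (12.6/100)·50·0.2253·1000/23.9 = 59.3832
BU:GU = 59.3832/60

0.9897


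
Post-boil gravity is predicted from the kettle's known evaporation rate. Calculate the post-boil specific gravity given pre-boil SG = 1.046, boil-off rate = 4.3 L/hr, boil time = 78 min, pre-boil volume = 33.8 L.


V_post = V_pre − rate·(t/60);  SG_post = 1 + (SG_pre−1)·V_pre/V_post
V_post = 33.8 − 4.3·(78/60) = 28.2100
SG_post = 1 + (1.046 − 1)·33.8/28.2100

1.0551


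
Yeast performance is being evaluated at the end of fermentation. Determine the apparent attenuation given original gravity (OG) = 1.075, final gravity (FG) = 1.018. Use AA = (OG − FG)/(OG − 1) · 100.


AA = (1.075 − 1.018)/(1.075 − 1) · 100

76.0000 %


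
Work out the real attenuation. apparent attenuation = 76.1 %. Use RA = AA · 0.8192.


RA = 76.1 · 0.8192

62.3411 %


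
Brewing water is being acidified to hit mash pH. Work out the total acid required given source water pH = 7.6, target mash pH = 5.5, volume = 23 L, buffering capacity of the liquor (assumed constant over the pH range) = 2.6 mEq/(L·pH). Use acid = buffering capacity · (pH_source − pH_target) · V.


acid = 2.6 · (7.6 − 5.5) · 23

125.5800 mEq


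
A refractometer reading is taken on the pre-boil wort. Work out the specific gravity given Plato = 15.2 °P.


SG = 259/(259 − P)
SG = 259/(259 − 15.2)

1.0623


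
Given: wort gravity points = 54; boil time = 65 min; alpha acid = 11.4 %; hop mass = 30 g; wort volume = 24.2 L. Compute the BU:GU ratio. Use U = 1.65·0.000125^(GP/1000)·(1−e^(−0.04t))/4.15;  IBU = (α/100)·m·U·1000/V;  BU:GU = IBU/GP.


U = 1.65·0.000125^(54/1000)·(1−e^(−0.04·65))/4.15 = 0.2265
IBU = (11.4/100)·30·0.2265·1000/24.2 = 32.0157
BU:GU = 32.0157/54

0.5929


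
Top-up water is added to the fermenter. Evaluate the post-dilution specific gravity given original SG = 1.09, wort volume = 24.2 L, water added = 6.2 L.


SG_new = 1 + (SG_old − 1)·V_old/(V_old + V_water)
pts = (1.09 − 1)·1000·24.2/(24.2 + 6.2) = 71.6447
SG_new = 1 + 71.6447/1000

1.0716


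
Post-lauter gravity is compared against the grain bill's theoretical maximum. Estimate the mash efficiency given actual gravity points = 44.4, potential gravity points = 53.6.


efficiency = actual / potential × 100
efficiency = 44.4 / 53.6 × 100

82.8358 %


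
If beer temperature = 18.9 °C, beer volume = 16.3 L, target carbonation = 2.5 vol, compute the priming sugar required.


residual = 14.695·(0.01821 + 0.09011·e^(−0.04·T));  sugar = (target − residual)·4.0·V
residual = 14.695·(0.01821 + 0.09011·e^(−0.04·18.9)) = 0.8893
sugar = (2.5 − 0.8893)·4.0·16.3

105.0146 g


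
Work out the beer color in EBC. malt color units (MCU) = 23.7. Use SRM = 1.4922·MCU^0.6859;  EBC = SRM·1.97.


SRM = 1.4922·23.7^0.6859 = 13.0848
EBC = 13.0848·1.97

25.7770 EBC


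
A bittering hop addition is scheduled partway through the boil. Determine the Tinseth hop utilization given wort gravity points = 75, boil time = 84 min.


U = 1.65·0.000125^(GP/1000) · (1 − e^(−0.04·t))/4.15
bigness = 1.65·0.000125^(75/1000) = 0.8409
boil_factor = (1 − e^(−0.04·84))/4.15 = 0.2326
U = 0.8409 · 0.2326

0.1956


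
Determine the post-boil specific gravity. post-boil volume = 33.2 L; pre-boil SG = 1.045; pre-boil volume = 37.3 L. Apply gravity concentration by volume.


SG_post = 1 + (SG_pre − 1)·V_pre/V_post
pts_pre = (1.045 − 1)·1000 = 45.0000
pts_post = 45.0000·37.3/33.2 = 50.5572
SG_post = 1 + 50.5572/1000

1.0506


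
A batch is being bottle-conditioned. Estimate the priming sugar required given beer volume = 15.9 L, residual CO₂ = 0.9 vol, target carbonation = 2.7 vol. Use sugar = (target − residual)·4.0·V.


sugar = (2.7 − 0.9)·4.0·15.9

114.4800 g


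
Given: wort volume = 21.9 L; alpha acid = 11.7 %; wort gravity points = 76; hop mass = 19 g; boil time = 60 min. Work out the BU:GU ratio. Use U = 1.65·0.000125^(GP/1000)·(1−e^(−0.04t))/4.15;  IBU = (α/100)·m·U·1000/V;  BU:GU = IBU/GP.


U = 1.65·0.000125^(76/1000)·(1−e^(−0.04·60))/4.15 = 0.1826
IBU = (11.7/100)·19·0.1826·1000/21.9 = 18.5351
BU:GU = 18.5351/76

0.2439


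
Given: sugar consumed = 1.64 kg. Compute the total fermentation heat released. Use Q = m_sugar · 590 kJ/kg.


Q = 1.64 · 590

967.6000 kJ


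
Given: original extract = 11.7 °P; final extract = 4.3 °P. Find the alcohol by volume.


SG = 259/(259 − P);  ABV = (OG − FG)·131.25
OG = 259/(259 − 11.7) = 1.0473
FG = 259/(259 − 4.3) = 1.0169
ABV = (1.0473 − 1.0169)·131.25

3.9937 % ABV


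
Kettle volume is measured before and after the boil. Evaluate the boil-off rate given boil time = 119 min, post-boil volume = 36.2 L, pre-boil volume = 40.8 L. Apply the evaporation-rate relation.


rate = (V_pre − V_post) / (t_min/60)
rate = (40.8 − 36.2) / (119/60)

2.3193 L/hr


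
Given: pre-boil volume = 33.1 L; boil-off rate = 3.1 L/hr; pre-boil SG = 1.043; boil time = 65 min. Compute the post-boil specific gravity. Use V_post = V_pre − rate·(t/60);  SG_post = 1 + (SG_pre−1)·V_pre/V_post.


V_post = 33.1 − 3.1·(65/60) = 29.7417
SG_post = 1 + (1.043 − 1)·33.1/29.7417

1.0479


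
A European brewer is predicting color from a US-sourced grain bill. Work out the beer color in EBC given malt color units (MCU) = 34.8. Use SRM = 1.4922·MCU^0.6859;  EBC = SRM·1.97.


SRM = 1.4922·34.8^0.6859 = 17.0293
EBC = 17.0293·1.97

33.5477 EBC


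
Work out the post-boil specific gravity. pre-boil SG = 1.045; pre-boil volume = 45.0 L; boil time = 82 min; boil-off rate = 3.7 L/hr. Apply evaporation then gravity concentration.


V_post = V_pre − rate·(t/60);  SG_post = 1 + (SG_pre−1)·V_pre/V_post
V_post = 45.0 − 3.7·(82/60) = 39.9433
SG_post = 1 + (1.045 − 1)·45.0/39.9433

1.0507


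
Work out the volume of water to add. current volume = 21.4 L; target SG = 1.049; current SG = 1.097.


V_water = V·((SG_curr − 1)/(SG_target − 1) − 1)
V_water = 21.4·((1.097 − 1)/(1.049 − 1) − 1)

20.9633 L


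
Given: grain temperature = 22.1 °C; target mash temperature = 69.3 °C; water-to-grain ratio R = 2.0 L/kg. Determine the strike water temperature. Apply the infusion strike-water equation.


T_strike = (0.41/R)·(T_mash − T_grain) + T_mash
T_strike = (0.41/2.0)·(69.3 − 22.1) + 69.3

78.9760 °C


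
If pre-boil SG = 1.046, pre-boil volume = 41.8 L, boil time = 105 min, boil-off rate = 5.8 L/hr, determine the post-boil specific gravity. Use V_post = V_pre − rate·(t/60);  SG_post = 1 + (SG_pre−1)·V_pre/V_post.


V_post = 41.8 − 5.8·(105/60) = 31.6500
SG_post = 1 + (1.046 − 1)·41.8/31.6500

1.0608


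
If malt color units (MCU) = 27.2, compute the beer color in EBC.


SRM = 1.4922·MCU^0.6859;  EBC = SRM·1.97
SRM = 1.4922·27.2^0.6859 = 14.3813
EBC = 14.3813·1.97

28.3311 EBC


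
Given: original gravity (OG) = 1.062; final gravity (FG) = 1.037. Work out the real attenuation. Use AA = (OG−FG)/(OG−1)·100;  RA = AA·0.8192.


AA = (1.062 − 1.037)/(1.062 − 1)·100 = 40.3226
RA = 40.3226·0.8192

33.0323 %


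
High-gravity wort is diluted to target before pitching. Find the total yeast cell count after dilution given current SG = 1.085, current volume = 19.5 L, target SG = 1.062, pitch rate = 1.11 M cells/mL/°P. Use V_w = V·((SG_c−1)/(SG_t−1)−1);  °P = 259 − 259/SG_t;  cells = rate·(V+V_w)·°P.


V_w = 19.5·((1.085−1)/(1.062−1)−1) = 7.2339
V_final = 19.5 + 7.2339 = 26.7339
°P = 259 − 259/1.062 = 15.1205
cells = 1.11·26.7339·15.1205

448.6956 billion cells


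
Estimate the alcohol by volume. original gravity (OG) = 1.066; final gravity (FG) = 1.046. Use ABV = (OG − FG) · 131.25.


ABV = (1.066 − 1.046) · 131.25

2.6250 % ABV


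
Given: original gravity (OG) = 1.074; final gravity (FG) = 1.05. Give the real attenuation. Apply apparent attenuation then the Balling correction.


AA = (OG−FG)/(OG−1)·100;  RA = AA·0.8192
AA = (1.074 − 1.05)/(1.074 − 1)·100 = 32.4324
RA = 32.4324·0.8192

26.5686 %


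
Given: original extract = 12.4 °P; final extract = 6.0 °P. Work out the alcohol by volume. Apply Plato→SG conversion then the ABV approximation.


SG = 259/(259 − P);  ABV = (OG − FG)·131.25
OG = 259/(259 − 12.4) = 1.0503
FG = 259/(259 − 6.0) = 1.0237
ABV = (1.0503 − 1.0237)·131.25

3.4871 % ABV


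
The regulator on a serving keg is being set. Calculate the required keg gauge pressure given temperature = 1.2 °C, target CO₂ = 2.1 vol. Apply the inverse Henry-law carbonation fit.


psi = vols/(0.01821 + 0.09011·e^(−0.04·T)) − 14.695
psi = 2.1/(0.01821 + 0.09011·e^(−0.04·1.2)) − 14.695

5.4785 psi


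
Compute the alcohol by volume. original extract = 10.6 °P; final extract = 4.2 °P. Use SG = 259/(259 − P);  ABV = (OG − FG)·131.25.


OG = 259/(259 − 10.6) = 1.0427
FG = 259/(259 − 4.2) = 1.0165
ABV = (1.0427 − 1.0165)·131.25

3.4374 % ABV


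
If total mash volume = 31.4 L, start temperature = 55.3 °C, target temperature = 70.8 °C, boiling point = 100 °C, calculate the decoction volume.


V_dec = V_total·(T_target − T_start)/(T_boil − T_start)
V_dec = 31.4·(70.8 − 55.3)/(100 − 55.3)

10.8881 L


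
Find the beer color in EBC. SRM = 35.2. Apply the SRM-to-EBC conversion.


EBC = SRM · 1.97
EBC = 35.2 · 1.97

69.3440 EBC


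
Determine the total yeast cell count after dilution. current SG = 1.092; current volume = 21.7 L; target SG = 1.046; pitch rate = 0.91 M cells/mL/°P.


V_w = V·((SG_c−1)/(SG_t−1)−1);  °P = 259 − 259/SG_t;  cells = rate·(V+V_w)·°P
V_w = 21.7·((1.092−1)/(1.046−1)−1) = 21.7000
V_final = 21.7 + 21.7000 = 43.4000
°P = 259 − 259/1.046 = 11.3901
cells = 0.91·43.4000·11.3901

449.8389 billion cells


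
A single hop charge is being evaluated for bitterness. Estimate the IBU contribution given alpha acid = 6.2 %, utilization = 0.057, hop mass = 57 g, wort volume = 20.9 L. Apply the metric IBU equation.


IBU = (α/100)·mass·U·1000 / V
IBU = (6.2/100)·57·0.057·1000 / 20.9

9.6382 IBU


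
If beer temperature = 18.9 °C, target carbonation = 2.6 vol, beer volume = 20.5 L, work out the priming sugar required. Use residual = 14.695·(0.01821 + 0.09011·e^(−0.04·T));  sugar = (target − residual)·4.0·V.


residual = 14.695·(0.01821 + 0.09011·e^(−0.04·18.9)) = 0.8893
sugar = (2.6 − 0.8893)·4.0·20.5

140.2736 g


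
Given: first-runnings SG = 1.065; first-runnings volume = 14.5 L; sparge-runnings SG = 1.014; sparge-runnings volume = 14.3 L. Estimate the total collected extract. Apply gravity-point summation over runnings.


total = Σ (SG_i − 1)·1000·V_i
first = (1.065 − 1)·1000·14.5 = 942.5000
sparge = (1.014 − 1)·1000·14.3 = 200.2000
total = 942.5000 + 200.2000

1142.7000 gravity·L


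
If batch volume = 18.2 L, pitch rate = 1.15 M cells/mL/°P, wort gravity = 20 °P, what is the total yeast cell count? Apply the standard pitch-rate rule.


cells (billions) = rate · V_L · °P
cells = 1.15 · 18.2 · 20

418.6000 billion cells


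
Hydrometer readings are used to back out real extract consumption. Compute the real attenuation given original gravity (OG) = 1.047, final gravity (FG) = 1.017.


AA = (OG−FG)/(OG−1)·100;  RA = AA·0.8192
AA = (1.047 − 1.017)/(1.047 − 1)·100 = 63.8298
RA = 63.8298·0.8192

52.2894 %


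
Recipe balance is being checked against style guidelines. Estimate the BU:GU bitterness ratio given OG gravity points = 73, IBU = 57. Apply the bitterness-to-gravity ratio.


BU:GU = IBU / OG_points
BU:GU = 57 / 73

0.7808


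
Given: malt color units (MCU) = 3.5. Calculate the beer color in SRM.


SRM = 1.4922 · MCU^0.6859
SRM = 1.4922 · 3.5^0.6859

3.5237 SRM


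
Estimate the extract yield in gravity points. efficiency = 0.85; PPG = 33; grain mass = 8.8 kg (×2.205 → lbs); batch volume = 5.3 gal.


points = lbs × PPG × eff / vol
lbs = 8.8 × 2.205 = 19.4040
points = 19.4040 × 33 × 0.85 / 5.3

102.6948 points


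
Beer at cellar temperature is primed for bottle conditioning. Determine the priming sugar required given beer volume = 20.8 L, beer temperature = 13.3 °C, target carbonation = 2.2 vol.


residual = 14.695·(0.01821 + 0.09011·e^(−0.04·T));  sugar = (target − residual)·4.0·V
residual = 14.695·(0.01821 + 0.09011·e^(−0.04·13.3)) = 1.0454
sugar = (2.2 − 1.0454)·4.0·20.8

96.0586 g


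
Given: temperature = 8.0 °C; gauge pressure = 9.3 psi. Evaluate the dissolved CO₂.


vols = (P + 14.695)·(0.01821 + 0.09011·e^(−0.04·T))
vols = (9.3 + 14.695)·(0.01821 + 0.09011·e^(−0.04·8.0))

2.0070 volumes


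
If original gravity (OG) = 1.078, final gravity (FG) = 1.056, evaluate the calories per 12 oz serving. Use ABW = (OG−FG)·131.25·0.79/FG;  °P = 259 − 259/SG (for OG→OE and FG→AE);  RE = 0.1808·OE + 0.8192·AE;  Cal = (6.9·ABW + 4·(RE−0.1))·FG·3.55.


ABW = (1.078 − 1.056)·131.25·0.79/1.056 = 2.1602
OE = 259 − 259/1.078 = 18.7403 °P
AE = 259 − 259/1.056 = 13.7348 °P
RE = 0.1808·18.7403 + 0.8192·13.7348 = 14.6398 °P
Cal = (6.9·2.1602 + 4·(14.6398−0.1))·1.056·3.55

273.9038 kcal


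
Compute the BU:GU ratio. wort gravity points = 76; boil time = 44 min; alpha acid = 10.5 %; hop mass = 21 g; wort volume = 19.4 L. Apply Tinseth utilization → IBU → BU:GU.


U = 1.65·0.000125^(GP/1000)·(1−e^(−0.04t))/4.15;  IBU = (α/100)·m·U·1000/V;  BU:GU = IBU/GP
U = 1.65·0.000125^(76/1000)·(1−e^(−0.04·44))/4.15 = 0.1663
IBU = (10.5/100)·21·0.1663·1000/19.4 = 18.8979
BU:GU = 18.8979/76

0.2487


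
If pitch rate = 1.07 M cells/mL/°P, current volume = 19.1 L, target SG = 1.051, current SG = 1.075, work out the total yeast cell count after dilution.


V_w = V·((SG_c−1)/(SG_t−1)−1);  °P = 259 − 259/SG_t;  cells = rate·(V+V_w)·°P
V_w = 19.1·((1.075−1)/(1.051−1)−1) = 8.9882
V_final = 19.1 + 8.9882 = 28.0882
°P = 259 − 259/1.051 = 12.5680
cells = 1.07·28.0882·12.5680

377.7248 billion cells


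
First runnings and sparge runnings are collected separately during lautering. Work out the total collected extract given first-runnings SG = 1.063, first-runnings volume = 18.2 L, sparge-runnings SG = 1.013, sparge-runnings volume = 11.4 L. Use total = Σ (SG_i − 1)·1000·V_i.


first = (1.063 − 1)·1000·18.2 = 1146.6000
sparge = (1.013 − 1)·1000·11.4 = 148.2000
total = 1146.6000 + 148.2000

1294.8000 gravity·L


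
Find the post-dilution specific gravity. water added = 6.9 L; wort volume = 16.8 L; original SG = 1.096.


SG_new = 1 + (SG_old − 1)·V_old/(V_old + V_water)
pts = (1.096 − 1)·1000·16.8/(16.8 + 6.9) = 68.0506
SG_new = 1 + 68.0506/1000

1.0681


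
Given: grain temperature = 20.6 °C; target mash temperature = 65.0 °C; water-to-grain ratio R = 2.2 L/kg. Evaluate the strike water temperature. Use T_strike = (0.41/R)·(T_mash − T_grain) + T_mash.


T_strike = (0.41/2.2)·(65.0 − 20.6) + 65.0

73.2745 °C


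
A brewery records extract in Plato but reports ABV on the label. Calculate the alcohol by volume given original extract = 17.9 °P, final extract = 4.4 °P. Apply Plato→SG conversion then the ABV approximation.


SG = 259/(259 − P);  ABV = (OG − FG)·131.25
OG = 259/(259 − 17.9) = 1.0742
FG = 259/(259 − 4.4) = 1.0173
ABV = (1.0742 − 1.0173)·131.25

7.4761 % ABV


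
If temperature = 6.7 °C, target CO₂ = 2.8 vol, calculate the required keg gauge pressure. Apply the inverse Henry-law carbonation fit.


psi = vols/(0.01821 + 0.09011·e^(−0.04·T)) − 14.695
psi = 2.8/(0.01821 + 0.09011·e^(−0.04·6.7)) − 14.695

17.4387 psi


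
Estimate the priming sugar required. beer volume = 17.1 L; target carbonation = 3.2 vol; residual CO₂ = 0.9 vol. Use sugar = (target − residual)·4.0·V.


sugar = (3.2 − 0.9)·4.0·17.1

157.3200 g


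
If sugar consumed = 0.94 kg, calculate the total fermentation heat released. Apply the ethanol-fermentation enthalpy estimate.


Q = m_sugar · 590 kJ/kg
Q = 0.94 · 590

554.6000 kJ


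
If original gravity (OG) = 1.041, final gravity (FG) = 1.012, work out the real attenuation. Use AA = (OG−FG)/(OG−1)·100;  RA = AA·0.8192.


AA = (1.041 − 1.012)/(1.041 − 1)·100 = 70.7317
RA = 70.7317·0.8192

57.9434 %


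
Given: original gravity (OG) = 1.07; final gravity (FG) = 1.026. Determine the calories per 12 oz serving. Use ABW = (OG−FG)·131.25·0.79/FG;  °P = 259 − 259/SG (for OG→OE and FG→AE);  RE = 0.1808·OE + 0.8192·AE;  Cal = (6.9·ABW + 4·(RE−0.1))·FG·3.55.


ABW = (1.07 − 1.026)·131.25·0.79/1.026 = 4.4466
OE = 259 − 259/1.07 = 16.9439 °P
AE = 259 − 259/1.026 = 6.5634 °P
RE = 0.1808·16.9439 + 0.8192·6.5634 = 8.4402 °P
Cal = (6.9·4.4466 + 4·(8.4402−0.1))·1.026·3.55

233.2618 kcal


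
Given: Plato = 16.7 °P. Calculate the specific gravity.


SG = 259/(259 − P)
SG = 259/(259 − 16.7)

1.0689


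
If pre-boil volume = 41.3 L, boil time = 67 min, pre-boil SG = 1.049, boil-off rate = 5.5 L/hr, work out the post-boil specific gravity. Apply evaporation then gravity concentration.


V_post = V_pre − rate·(t/60);  SG_post = 1 + (SG_pre−1)·V_pre/V_post
V_post = 41.3 − 5.5·(67/60) = 35.1583
SG_post = 1 + (1.049 − 1)·41.3/35.1583

1.0576


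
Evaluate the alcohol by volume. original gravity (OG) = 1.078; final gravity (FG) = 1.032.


ABV = (OG − FG) · 131.25
ABV = (1.078 − 1.032) · 131.25

6.0375 % ABV


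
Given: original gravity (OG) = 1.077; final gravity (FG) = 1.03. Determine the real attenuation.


AA = (OG−FG)/(OG−1)·100;  RA = AA·0.8192
AA = (1.077 − 1.03)/(1.077 − 1)·100 = 61.0390
RA = 61.0390·0.8192

50.0031 %


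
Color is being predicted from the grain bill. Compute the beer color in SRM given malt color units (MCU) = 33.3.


SRM = 1.4922 · MCU^0.6859
SRM = 1.4922 · 33.3^0.6859

16.5223 SRM


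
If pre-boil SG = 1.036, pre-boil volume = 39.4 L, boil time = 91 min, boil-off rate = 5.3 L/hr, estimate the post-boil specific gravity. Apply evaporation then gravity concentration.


V_post = V_pre − rate·(t/60);  SG_post = 1 + (SG_pre−1)·V_pre/V_post
V_post = 39.4 − 5.3·(91/60) = 31.3617
SG_post = 1 + (1.036 − 1)·39.4/31.3617

1.0452


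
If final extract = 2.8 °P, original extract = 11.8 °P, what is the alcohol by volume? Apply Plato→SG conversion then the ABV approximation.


SG = 259/(259 − P);  ABV = (OG − FG)·131.25
OG = 259/(259 − 11.8) = 1.0477
FG = 259/(259 − 2.8) = 1.0109
ABV = (1.0477 − 1.0109)·131.25

4.8307 % ABV


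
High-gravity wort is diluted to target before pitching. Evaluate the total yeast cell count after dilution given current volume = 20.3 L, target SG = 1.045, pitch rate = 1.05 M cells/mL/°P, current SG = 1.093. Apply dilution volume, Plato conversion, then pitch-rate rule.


V_w = V·((SG_c−1)/(SG_t−1)−1);  °P = 259 − 259/SG_t;  cells = rate·(V+V_w)·°P
V_w = 20.3·((1.093−1)/(1.045−1)−1) = 21.6533
V_final = 20.3 + 21.6533 = 41.9533
°P = 259 − 259/1.045 = 11.1531
cells = 1.05·41.9533·11.1531

491.3057 billion cells


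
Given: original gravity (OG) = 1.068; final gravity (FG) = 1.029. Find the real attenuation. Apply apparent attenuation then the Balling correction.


AA = (OG−FG)/(OG−1)·100;  RA = AA·0.8192
AA = (1.068 − 1.029)/(1.068 − 1)·100 = 57.3529
RA = 57.3529·0.8192

46.9835 %


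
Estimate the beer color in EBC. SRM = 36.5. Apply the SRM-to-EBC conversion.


EBC = SRM · 1.97
EBC = 36.5 · 1.97

71.9050 EBC


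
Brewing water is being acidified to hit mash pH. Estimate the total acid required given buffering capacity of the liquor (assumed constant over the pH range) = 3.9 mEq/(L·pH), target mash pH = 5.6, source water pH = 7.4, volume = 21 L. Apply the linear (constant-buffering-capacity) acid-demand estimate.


acid = buffering capacity · (pH_source − pH_target) · V
acid = 3.9 · (7.4 − 5.6) · 21

147.4200 mEq


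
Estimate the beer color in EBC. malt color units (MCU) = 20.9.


SRM = 1.4922·MCU^0.6859;  EBC = SRM·1.97
SRM = 1.4922·20.9^0.6859 = 12.0037
EBC = 12.0037·1.97

23.6473 EBC


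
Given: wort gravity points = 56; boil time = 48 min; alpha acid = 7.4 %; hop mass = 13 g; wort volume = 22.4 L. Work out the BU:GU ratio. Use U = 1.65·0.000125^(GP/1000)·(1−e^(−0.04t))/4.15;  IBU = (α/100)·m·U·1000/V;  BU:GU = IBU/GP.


U = 1.65·0.000125^(56/1000)·(1−e^(−0.04·48))/4.15 = 0.2051
IBU = (7.4/100)·13·0.2051·1000/22.4 = 8.8093
BU:GU = 8.8093/56

0.1573


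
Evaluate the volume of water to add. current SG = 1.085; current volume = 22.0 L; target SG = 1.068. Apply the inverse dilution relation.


V_water = V·((SG_curr − 1)/(SG_target − 1) − 1)
V_water = 22.0·((1.085 − 1)/(1.068 − 1) − 1)

5.5000 L


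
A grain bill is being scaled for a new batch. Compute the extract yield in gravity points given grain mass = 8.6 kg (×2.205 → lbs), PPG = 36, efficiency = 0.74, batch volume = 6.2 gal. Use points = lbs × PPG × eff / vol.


lbs = 8.6 × 2.205 = 18.9630
points = 18.9630 × 36 × 0.74 / 6.2

81.4797 points


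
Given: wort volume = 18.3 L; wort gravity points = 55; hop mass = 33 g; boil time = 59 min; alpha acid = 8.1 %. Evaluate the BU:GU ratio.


U = 1.65·0.000125^(GP/1000)·(1−e^(−0.04t))/4.15;  IBU = (α/100)·m·U·1000/V;  BU:GU = IBU/GP
U = 1.65·0.000125^(55/1000)·(1−e^(−0.04·59))/4.15 = 0.2196
IBU = (8.1/100)·33·0.2196·1000/18.3 = 32.0805
BU:GU = 32.0805/55

0.5833


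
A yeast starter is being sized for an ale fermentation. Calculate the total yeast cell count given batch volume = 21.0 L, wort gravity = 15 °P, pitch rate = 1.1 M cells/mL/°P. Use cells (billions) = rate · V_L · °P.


cells = 1.1 · 21.0 · 15

346.5000 billion cells


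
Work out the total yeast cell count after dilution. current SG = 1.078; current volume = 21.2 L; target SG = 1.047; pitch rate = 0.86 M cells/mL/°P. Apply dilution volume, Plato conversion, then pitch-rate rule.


V_w = V·((SG_c−1)/(SG_t−1)−1);  °P = 259 − 259/SG_t;  cells = rate·(V+V_w)·°P
V_w = 21.2·((1.078−1)/(1.047−1)−1) = 13.9830
V_final = 21.2 + 13.9830 = 35.1830
°P = 259 − 259/1.047 = 11.6266
cells = 0.86·35.1830·11.6266

351.7888 billion cells


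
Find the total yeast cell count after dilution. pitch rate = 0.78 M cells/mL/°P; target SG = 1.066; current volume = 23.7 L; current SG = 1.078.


V_w = V·((SG_c−1)/(SG_t−1)−1);  °P = 259 − 259/SG_t;  cells = rate·(V+V_w)·°P
V_w = 23.7·((1.078−1)/(1.066−1)−1) = 4.3091
V_final = 23.7 + 4.3091 = 28.0091
°P = 259 − 259/1.066 = 16.0356
cells = 0.78·28.0091·16.0356

350.3322 billion cells


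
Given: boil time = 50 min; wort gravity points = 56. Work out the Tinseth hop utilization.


U = 1.65·0.000125^(GP/1000) · (1 − e^(−0.04·t))/4.15
bigness = 1.65·0.000125^(56/1000) = 0.9975
boil_factor = (1 − e^(−0.04·50))/4.15 = 0.2084
U = 0.9975 · 0.2084

0.2078


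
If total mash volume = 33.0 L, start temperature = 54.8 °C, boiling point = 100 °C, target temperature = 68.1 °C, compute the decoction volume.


V_dec = V_total·(T_target − T_start)/(T_boil − T_start)
V_dec = 33.0·(68.1 − 54.8)/(100 − 54.8)

9.7102 L


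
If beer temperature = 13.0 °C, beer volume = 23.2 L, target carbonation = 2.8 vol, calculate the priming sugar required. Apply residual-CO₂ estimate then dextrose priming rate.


residual = 14.695·(0.01821 + 0.09011·e^(−0.04·T));  sugar = (target − residual)·4.0·V
residual = 14.695·(0.01821 + 0.09011·e^(−0.04·13.0)) = 1.0548
sugar = (2.8 − 1.0548)·4.0·23.2

161.9508 g


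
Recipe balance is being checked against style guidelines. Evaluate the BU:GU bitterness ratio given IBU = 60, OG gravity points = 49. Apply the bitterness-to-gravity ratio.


BU:GU = IBU / OG_points
BU:GU = 60 / 49

1.2245


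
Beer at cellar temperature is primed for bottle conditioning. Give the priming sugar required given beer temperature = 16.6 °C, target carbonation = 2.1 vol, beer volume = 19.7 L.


residual = 14.695·(0.01821 + 0.09011·e^(−0.04·T));  sugar = (target − residual)·4.0·V
residual = 14.695·(0.01821 + 0.09011·e^(−0.04·16.6)) = 0.9493
sugar = (2.1 − 0.9493)·4.0·19.7

90.6782 g


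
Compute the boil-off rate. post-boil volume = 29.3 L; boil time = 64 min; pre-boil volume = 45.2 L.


rate = (V_pre − V_post) / (t_min/60)
rate = (45.2 − 29.3) / (64/60)

14.9063 L/hr


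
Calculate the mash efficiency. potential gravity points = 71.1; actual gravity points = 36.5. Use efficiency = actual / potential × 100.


efficiency = 36.5 / 71.1 × 100

51.3361 %


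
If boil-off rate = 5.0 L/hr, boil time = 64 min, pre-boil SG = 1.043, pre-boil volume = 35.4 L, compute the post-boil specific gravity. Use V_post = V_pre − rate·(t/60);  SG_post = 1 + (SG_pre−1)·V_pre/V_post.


V_post = 35.4 − 5.0·(64/60) = 30.0667
SG_post = 1 + (1.043 − 1)·35.4/30.0667

1.0506


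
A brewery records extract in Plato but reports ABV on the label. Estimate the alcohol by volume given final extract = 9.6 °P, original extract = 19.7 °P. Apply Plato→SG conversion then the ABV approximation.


SG = 259/(259 − P);  ABV = (OG − FG)·131.25
OG = 259/(259 − 19.7) = 1.0823
FG = 259/(259 − 9.6) = 1.0385
ABV = (1.0823 − 1.0385)·131.25

5.7528 % ABV


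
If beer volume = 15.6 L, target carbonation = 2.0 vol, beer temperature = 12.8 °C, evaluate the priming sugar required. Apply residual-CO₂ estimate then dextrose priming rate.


residual = 14.695·(0.01821 + 0.09011·e^(−0.04·T));  sugar = (target − residual)·4.0·V
residual = 14.695·(0.01821 + 0.09011·e^(−0.04·12.8)) = 1.0612
sugar = (2.0 − 1.0612)·4.0·15.6

58.5834 g


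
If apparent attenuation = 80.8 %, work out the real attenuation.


RA = AA · 0.8192
RA = 80.8 · 0.8192

66.1914 %


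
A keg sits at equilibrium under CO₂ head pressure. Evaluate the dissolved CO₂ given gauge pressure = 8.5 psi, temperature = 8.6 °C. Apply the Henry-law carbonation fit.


vols = (P + 14.695)·(0.01821 + 0.09011·e^(−0.04·T))
vols = (8.5 + 14.695)·(0.01821 + 0.09011·e^(−0.04·8.6))

1.9041 volumes


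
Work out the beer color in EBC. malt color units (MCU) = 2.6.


SRM = 1.4922·MCU^0.6859;  EBC = SRM·1.97
SRM = 1.4922·2.6^0.6859 = 2.8738
EBC = 2.8738·1.97

5.6614 EBC


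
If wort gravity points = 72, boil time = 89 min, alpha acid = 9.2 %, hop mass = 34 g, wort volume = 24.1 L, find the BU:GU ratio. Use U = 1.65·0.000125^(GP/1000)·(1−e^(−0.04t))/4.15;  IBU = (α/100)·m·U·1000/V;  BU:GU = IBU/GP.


U = 1.65·0.000125^(72/1000)·(1−e^(−0.04·89))/4.15 = 0.2022
IBU = (9.2/100)·34·0.2022·1000/24.1 = 26.2502
BU:GU = 26.2502/72

0.3646


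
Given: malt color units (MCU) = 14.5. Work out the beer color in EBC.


SRM = 1.4922·MCU^0.6859;  EBC = SRM·1.97
SRM = 1.4922·14.5^0.6859 = 9.3413
EBC = 9.3413·1.97

18.4024 EBC


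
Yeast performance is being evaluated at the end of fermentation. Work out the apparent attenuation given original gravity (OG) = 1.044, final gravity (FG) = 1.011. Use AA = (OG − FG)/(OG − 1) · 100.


AA = (1.044 − 1.011)/(1.044 − 1) · 100

75.0000 %


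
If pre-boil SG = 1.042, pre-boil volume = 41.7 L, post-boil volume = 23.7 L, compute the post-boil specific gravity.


SG_post = 1 + (SG_pre − 1)·V_pre/V_post
pts_pre = (1.042 − 1)·1000 = 42.0000
pts_post = 42.0000·41.7/23.7 = 73.8987
SG_post = 1 + 73.8987/1000

1.0739


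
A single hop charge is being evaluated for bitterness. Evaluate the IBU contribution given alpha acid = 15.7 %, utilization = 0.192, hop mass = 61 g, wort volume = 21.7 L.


IBU = (α/100)·mass·U·1000 / V
IBU = (15.7/100)·61·0.192·1000 / 21.7

84.7366 IBU


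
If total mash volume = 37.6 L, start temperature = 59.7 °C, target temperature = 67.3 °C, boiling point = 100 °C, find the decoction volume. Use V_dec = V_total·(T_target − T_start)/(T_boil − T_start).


V_dec = 37.6·(67.3 − 59.7)/(100 − 59.7)

7.0908 L


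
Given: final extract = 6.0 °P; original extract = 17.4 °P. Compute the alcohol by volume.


SG = 259/(259 − P);  ABV = (OG − FG)·131.25
OG = 259/(259 − 17.4) = 1.0720
FG = 259/(259 − 6.0) = 1.0237
ABV = (1.0720 − 1.0237)·131.25

6.3400 % ABV


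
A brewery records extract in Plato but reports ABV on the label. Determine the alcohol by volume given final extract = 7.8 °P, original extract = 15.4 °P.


SG = 259/(259 − P);  ABV = (OG − FG)·131.25
OG = 259/(259 − 15.4) = 1.0632
FG = 259/(259 − 7.8) = 1.0311
ABV = (1.0632 − 1.0311)·131.25

4.2220 % ABV


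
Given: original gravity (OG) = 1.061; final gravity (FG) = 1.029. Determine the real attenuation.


AA = (OG−FG)/(OG−1)·100;  RA = AA·0.8192
AA = (1.061 − 1.029)/(1.061 − 1)·100 = 52.4590
RA = 52.4590·0.8192

42.9744 %


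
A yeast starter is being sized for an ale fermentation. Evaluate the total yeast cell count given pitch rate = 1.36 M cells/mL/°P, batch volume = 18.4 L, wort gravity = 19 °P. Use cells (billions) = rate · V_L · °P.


cells = 1.36 · 18.4 · 19

475.4560 billion cells


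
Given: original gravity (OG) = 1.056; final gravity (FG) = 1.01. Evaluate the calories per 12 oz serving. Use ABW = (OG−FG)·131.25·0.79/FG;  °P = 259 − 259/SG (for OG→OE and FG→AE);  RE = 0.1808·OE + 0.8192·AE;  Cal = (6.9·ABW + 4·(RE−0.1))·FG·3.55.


ABW = (1.056 − 1.01)·131.25·0.79/1.01 = 4.7224
OE = 259 − 259/1.056 = 13.7348 °P
AE = 259 − 259/1.01 = 2.5644 °P
RE = 0.1808·13.7348 + 0.8192·2.5644 = 4.5840 °P
Cal = (6.9·4.7224 + 4·(4.5840−0.1))·1.01·3.55

181.1412 kcal


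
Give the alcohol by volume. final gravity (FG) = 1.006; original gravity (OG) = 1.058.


ABV = (OG − FG) · 131.25
ABV = (1.058 − 1.006) · 131.25

6.8250 % ABV


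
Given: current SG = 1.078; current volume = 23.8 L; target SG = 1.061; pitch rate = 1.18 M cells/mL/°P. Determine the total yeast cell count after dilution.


V_w = V·((SG_c−1)/(SG_t−1)−1);  °P = 259 − 259/SG_t;  cells = rate·(V+V_w)·°P
V_w = 23.8·((1.078−1)/(1.061−1)−1) = 6.6328
V_final = 23.8 + 6.6328 = 30.4328
°P = 259 − 259/1.061 = 14.8907
cells = 1.18·30.4328·14.8907

534.7342 billion cells


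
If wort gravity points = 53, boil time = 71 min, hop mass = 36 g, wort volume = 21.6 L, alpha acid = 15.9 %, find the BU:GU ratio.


U = 1.65·0.000125^(GP/1000)·(1−e^(−0.04t))/4.15;  IBU = (α/100)·m·U·1000/V;  BU:GU = IBU/GP
U = 1.65·0.000125^(53/1000)·(1−e^(−0.04·71))/4.15 = 0.2325
IBU = (15.9/100)·36·0.2325·1000/21.6 = 61.6130
BU:GU = 61.6130/53

1.1625


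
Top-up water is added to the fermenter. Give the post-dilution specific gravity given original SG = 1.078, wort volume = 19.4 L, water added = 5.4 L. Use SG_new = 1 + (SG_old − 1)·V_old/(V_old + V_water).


pts = (1.078 − 1)·1000·19.4/(19.4 + 5.4) = 61.0161
SG_new = 1 + 61.0161/1000

1.0610


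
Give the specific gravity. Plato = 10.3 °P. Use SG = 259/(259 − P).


SG = 259/(259 − 10.3)

1.0414


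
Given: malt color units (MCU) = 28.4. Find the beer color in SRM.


SRM = 1.4922 · MCU^0.6859
SRM = 1.4922 · 28.4^0.6859

14.8135 SRM


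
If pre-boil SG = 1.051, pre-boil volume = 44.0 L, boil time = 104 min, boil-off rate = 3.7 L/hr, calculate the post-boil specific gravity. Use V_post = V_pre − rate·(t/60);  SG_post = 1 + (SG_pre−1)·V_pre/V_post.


V_post = 44.0 − 3.7·(104/60) = 37.5867
SG_post = 1 + (1.051 − 1)·44.0/37.5867

1.0597


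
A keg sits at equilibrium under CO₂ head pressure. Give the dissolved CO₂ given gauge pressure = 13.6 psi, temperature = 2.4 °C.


vols = (P + 14.695)·(0.01821 + 0.09011·e^(−0.04·T))
vols = (13.6 + 14.695)·(0.01821 + 0.09011·e^(−0.04·2.4))

2.8315 volumes


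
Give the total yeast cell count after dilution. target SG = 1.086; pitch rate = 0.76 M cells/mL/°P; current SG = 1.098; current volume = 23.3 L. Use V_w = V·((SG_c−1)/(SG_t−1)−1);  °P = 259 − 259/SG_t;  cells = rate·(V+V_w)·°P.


V_w = 23.3·((1.098−1)/(1.086−1)−1) = 3.2512
V_final = 23.3 + 3.2512 = 26.5512
°P = 259 − 259/1.086 = 20.5101
cells = 0.76·26.5512·20.5101

413.8715 billion cells


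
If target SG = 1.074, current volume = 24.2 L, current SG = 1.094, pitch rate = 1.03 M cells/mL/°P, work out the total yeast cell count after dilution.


V_w = V·((SG_c−1)/(SG_t−1)−1);  °P = 259 − 259/SG_t;  cells = rate·(V+V_w)·°P
V_w = 24.2·((1.094−1)/(1.074−1)−1) = 6.5405
V_final = 24.2 + 6.5405 = 30.7405
°P = 259 − 259/1.074 = 17.8454
cells = 1.03·30.7405·17.8454

565.0358 billion cells
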